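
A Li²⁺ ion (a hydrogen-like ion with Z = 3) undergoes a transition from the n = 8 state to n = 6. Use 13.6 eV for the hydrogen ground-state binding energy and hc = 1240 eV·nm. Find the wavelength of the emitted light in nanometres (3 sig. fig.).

834 nm

For Z = 3 the level energies scale as Z², so the effective Rydberg energy is 13.6 × 9 = 122.4 eV.
ΔE = 122.4 × (1/6² − 1/8²) = 122.4 × 0.01215 = 1.488 eV.
λ = hc/ΔE = 1240 / 1.488 = 834 nm.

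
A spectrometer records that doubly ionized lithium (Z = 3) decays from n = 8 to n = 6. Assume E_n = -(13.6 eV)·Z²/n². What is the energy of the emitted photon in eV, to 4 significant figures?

1.488 eV

The Bohr energies scale as Z², so for Z = 3: E_n = −122.4/n² eV.
E_8 = −122.4/64 = −1.913 eV and E_6 = −122.4/36 = −3.400 eV.
The photon energy is |E_8 − E_6| = 1.488 eV.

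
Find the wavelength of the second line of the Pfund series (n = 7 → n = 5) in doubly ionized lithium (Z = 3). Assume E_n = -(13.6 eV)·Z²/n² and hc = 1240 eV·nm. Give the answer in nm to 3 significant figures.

517 nm

The Pfund series terminates on n_f = 5; the second line has n_i = 5+2 = 7.
ΔE = 122.4 × (1/5² − 1/7²) = 2.398 eV.
λ = 1240 / 2.398 = 517 nm.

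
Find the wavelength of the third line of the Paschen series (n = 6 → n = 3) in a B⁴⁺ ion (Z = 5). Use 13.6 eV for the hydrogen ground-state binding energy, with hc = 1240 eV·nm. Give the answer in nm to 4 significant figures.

43.76 nm

The Paschen series terminates on n_f = 3; the third line has n_i = 3+3 = 6.
ΔE = 340.0 × (1/3² − 1/6²) = 28.33 eV.
λ = 1240 / 28.33 = 43.76 nm.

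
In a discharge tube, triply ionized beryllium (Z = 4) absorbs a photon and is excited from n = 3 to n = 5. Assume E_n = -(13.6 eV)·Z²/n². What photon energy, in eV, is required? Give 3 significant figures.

The Bohr energies scale as Z², so for Z = 4: E_n = −217.6/n² eV.
E_5 = −217.6/25 = −8.704 eV and E_3 = −217.6/9 = −24.18 eV.
The photon energy is |E_5 − E_3| = 15.5 eV.

15.5 eV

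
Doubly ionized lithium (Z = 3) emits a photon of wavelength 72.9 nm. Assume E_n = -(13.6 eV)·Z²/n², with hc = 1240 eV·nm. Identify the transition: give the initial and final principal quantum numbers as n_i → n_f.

n_i = 3, n_f = 2

The photon energy is ΔE = hc/λ = 1240 / 72.9 = 17.01 eV.
With Z = 3, ΔE = 122.4 × (1/n_f² − 1/n_i²), so 1/n_f² − 1/n_i² = 0.1390.
Trying n_f = 2 gives 1/n_i² = 0.1110, i.e. n_i ≈ 3; this pair matches.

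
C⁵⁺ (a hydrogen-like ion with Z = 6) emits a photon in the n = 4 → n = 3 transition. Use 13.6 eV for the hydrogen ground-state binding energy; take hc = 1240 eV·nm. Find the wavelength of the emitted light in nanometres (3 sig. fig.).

For Z = 6 the level energies scale as Z², so the effective Rydberg energy is 13.6 × 36 = 489.6 eV.
ΔE = 489.6 × (1/3² − 1/4²) = 489.6 × 0.04861 = 23.80 eV.
λ = hc/ΔE = 1240 / 23.80 = 52.1 nm.

52.1 nm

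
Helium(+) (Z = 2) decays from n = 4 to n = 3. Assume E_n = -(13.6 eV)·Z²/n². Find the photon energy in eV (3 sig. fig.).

2.64 eV

The Bohr energies scale as Z², so for Z = 2: E_n = −54.40/n² eV.
E_4 = −54.40/16 = −3.400 eV and E_3 = −54.40/9 = −6.044 eV.
The photon energy is |E_4 − E_3| = 2.64 eV.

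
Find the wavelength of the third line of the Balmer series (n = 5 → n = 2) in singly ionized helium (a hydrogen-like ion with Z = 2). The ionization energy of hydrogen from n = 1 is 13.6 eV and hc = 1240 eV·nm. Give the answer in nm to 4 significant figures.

108.5 nm

The Balmer series terminates on n_f = 2; the third line has n_i = 2+3 = 5.
ΔE = 54.40 × (1/2² − 1/5²) = 11.42 eV.
λ = 1240 / 11.42 = 108.5 nm.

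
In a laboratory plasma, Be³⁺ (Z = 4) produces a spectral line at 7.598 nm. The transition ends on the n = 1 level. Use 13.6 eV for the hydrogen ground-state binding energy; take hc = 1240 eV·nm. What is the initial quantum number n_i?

The photon energy is ΔE = hc/λ = 1240 / 7.598 = 163.2 eV.
With Z = 4, ΔE = 217.6 × (1/n_f² − 1/n_i²), so 1/n_f² − 1/n_i² = 0.7500.
With n_f = 1: 1/n_i² = 1/1 − 0.7500 = 0.2500, so n_i ≈ 2.00.

n_i = 2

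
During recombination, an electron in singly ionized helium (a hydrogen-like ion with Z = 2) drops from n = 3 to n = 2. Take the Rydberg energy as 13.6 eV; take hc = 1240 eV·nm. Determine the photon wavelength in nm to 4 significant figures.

164.1 nm

For Z = 2 the level energies scale as Z², so the effective Rydberg energy is 13.6 × 4 = 54.40 eV.
ΔE = 54.40 × (1/2² − 1/3²) = 54.40 × 0.1389 = 7.556 eV.
λ = hc/ΔE = 1240 / 7.556 = 164.1 nm.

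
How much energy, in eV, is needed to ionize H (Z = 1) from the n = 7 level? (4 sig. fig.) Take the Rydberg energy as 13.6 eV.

0.2776 eV

E_7 = −13.60/49 = −0.2776 eV, so ionization (to E = 0) requires 0.2776 eV.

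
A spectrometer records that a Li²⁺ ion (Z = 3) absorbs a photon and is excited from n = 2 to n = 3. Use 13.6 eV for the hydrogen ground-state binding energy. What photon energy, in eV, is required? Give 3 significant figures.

17.0 eV

The Bohr energies scale as Z², so for Z = 3: E_n = −122.4/n² eV.
E_3 = −122.4/9 = −13.60 eV and E_2 = −122.4/4 = −30.60 eV.
The photon energy is |E_3 − E_2| = 17.0 eV.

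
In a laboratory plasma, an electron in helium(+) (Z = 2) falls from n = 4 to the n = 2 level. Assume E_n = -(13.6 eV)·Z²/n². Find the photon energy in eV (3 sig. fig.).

The Bohr energies scale as Z², so for Z = 2: E_n = −54.40/n² eV.
E_4 = −54.40/16 = −3.400 eV and E_2 = −54.40/4 = −13.60 eV.
The photon energy is |E_4 − E_2| = 10.2 eV.

10.2 eV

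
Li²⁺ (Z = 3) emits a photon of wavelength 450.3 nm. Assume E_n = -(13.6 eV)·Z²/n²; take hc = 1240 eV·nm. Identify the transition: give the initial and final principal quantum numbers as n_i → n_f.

The photon energy is ΔE = hc/λ = 1240 / 450.3 = 2.754 eV.
With Z = 3, ΔE = 122.4 × (1/n_f² − 1/n_i²), so 1/n_f² − 1/n_i² = 0.02250.
Trying n_f = 4 gives 1/n_i² = 0.04000, i.e. n_i ≈ 5; this pair matches.

n_i = 5, n_f = 4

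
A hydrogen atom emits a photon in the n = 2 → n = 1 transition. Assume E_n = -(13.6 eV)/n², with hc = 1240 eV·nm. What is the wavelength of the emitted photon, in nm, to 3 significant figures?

122 nm

ΔE = 13.60 × (1/1² − 1/2²) = 13.60 × 0.7500 = 10.20 eV.
λ = hc/ΔE = 1240 / 10.20 = 122 nm.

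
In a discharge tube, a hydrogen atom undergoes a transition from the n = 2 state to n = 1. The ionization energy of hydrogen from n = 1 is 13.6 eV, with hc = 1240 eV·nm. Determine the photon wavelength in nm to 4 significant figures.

ΔE = 13.60 × (1/1² − 1/2²) = 13.60 × 0.7500 = 10.20 eV.
λ = hc/ΔE = 1240 / 10.20 = 121.6 nm.

121.6 nm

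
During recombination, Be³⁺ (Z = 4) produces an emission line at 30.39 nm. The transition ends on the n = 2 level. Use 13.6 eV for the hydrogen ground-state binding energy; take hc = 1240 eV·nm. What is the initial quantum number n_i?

The photon energy is ΔE = hc/λ = 1240 / 30.39 = 40.80 eV.
With Z = 4, ΔE = 217.6 × (1/n_f² − 1/n_i²), so 1/n_f² − 1/n_i² = 0.1875.
With n_f = 2: 1/n_i² = 1/4 − 0.1875 = 0.06249, so n_i ≈ 4.00.

n_i = 4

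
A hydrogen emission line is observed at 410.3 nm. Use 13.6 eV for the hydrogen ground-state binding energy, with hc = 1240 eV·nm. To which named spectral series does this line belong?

ΔE = 1240/410.3 = 3.022 eV.
This matches 13.6 × (1/2² − 1/6²), so n_f = 2: the Balmer series.

Balmer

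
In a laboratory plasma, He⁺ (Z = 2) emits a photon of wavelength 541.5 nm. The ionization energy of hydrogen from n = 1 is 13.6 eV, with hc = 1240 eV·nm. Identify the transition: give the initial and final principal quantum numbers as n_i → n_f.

The photon energy is ΔE = hc/λ = 1240 / 541.5 = 2.290 eV.
With Z = 2, ΔE = 54.40 × (1/n_f² − 1/n_i²), so 1/n_f² − 1/n_i² = 0.04209.
Trying n_f = 4 gives 1/n_i² = 0.02041, i.e. n_i ≈ 7; this pair matches.

n_i = 7, n_f = 4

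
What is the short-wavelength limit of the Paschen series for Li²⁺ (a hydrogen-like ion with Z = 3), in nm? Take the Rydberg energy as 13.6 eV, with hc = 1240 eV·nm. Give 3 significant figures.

91.2 nm

The Paschen series has lower level n_f = 3; the series limit corresponds to n_i → ∞.
ΔE_max = 13.6 × 9 / 3² = 13.60 eV.
λ_min = 1240 / 13.60 = 91.2 nm.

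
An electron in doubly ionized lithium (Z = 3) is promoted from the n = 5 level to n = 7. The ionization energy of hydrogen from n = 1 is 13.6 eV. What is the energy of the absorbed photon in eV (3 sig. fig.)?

2.40 eV

The Bohr energies scale as Z², so for Z = 3: E_n = −122.4/n² eV.
E_7 = −122.4/49 = −2.498 eV and E_5 = −122.4/25 = −4.896 eV.
The photon energy is |E_7 − E_5| = 2.40 eV.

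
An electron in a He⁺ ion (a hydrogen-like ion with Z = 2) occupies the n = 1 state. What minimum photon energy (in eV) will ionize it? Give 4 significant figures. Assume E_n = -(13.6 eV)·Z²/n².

54.40 eV

E_n = −13.6 Z²/n² = −54.40/n² eV for Z = 2.
E_1 = −54.40/1 = −54.40 eV, so ionization (to E = 0) requires 54.40 eV.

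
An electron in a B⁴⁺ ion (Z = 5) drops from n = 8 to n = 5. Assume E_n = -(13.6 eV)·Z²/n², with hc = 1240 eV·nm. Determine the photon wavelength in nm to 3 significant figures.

For Z = 5 the level energies scale as Z², so the effective Rydberg energy is 13.6 × 25 = 340.0 eV.
ΔE = 340.0 × (1/5² − 1/8²) = 340.0 × 0.02438 = 8.288 eV.
λ = hc/ΔE = 1240 / 8.288 = 150 nm.

150 nm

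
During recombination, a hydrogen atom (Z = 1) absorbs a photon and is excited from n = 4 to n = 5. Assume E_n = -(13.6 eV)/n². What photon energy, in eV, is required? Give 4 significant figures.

E_5 = −13.60/25 = −0.5440 eV and E_4 = −13.60/16 = −0.8500 eV.
The photon energy is |E_5 − E_4| = 0.3060 eV.

0.3060 eV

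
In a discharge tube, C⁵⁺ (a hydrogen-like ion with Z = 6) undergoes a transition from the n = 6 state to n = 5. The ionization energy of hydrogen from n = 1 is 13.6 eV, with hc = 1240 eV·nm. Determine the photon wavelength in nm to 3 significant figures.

For Z = 6 the level energies scale as Z², so the effective Rydberg energy is 13.6 × 36 = 489.6 eV.
ΔE = 489.6 × (1/5² − 1/6²) = 489.6 × 0.01222 = 5.984 eV.
λ = hc/ΔE = 1240 / 5.984 = 207 nm.

207 nm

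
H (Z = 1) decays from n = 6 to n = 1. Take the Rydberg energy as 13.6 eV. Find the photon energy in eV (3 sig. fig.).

13.2 eV

E_6 = −13.60/36 = −0.3778 eV and E_1 = −13.60/1 = −13.60 eV.
The photon energy is |E_6 − E_1| = 13.2 eV.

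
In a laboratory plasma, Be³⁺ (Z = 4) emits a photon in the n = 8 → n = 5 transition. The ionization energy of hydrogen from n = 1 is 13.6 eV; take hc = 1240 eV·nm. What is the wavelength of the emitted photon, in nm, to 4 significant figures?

For Z = 4 the level energies scale as Z², so the effective Rydberg energy is 13.6 × 16 = 217.6 eV.
ΔE = 217.6 × (1/5² − 1/8²) = 217.6 × 0.02438 = 5.304 eV.
λ = hc/ΔE = 1240 / 5.304 = 233.8 nm.

233.8 nm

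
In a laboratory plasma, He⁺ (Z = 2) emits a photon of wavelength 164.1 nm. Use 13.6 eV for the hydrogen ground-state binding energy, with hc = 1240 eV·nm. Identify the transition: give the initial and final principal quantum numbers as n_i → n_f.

n_i = 3, n_f = 2

The photon energy is ΔE = hc/λ = 1240 / 164.1 = 7.556 eV.
With Z = 2, ΔE = 54.40 × (1/n_f² − 1/n_i²), so 1/n_f² − 1/n_i² = 0.1389.
Trying n_f = 2 gives 1/n_i² = 0.1111, i.e. n_i ≈ 3; this pair matches.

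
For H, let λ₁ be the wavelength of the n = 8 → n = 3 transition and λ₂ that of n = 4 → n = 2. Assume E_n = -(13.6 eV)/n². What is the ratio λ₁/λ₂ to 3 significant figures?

λ ∝ 1/ΔE ∝ 1/(1/n_f² − 1/n_i²), and the Z² and hc factors cancel in the ratio.
λ₁/λ₂ = (1/2² − 1/4²)/(1/3² − 1/8²) = 0.1875/0.09549 = 1.96.

1.96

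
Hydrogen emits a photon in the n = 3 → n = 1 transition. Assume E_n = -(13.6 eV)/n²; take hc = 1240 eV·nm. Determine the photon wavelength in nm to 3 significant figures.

103 nm

ΔE = 13.60 × (1/1² − 1/3²) = 13.60 × 0.8889 = 12.09 eV.
λ = hc/ΔE = 1240 / 12.09 = 103 nm.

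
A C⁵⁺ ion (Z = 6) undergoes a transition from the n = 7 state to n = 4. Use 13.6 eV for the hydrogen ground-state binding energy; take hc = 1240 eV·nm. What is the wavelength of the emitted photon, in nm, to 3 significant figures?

For Z = 6 the level energies scale as Z², so the effective Rydberg energy is 13.6 × 36 = 489.6 eV.
ΔE = 489.6 × (1/4² − 1/7²) = 489.6 × 0.04209 = 20.61 eV.
λ = hc/ΔE = 1240 / 20.61 = 60.2 nm.

60.2 nm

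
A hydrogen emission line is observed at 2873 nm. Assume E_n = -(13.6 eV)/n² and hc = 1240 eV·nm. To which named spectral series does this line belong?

Pfund

ΔE = 1240/2873 = 0.4316 eV.
This matches 13.6 × (1/5² − 1/11²), so n_f = 5: the Pfund series.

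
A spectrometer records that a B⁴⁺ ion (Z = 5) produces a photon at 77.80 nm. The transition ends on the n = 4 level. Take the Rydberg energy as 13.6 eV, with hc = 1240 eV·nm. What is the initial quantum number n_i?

n_i = 8

The photon energy is ΔE = hc/λ = 1240 / 77.80 = 15.94 eV.
With Z = 5, ΔE = 340.0 × (1/n_f² − 1/n_i²), so 1/n_f² − 1/n_i² = 0.04688.
With n_f = 4: 1/n_i² = 1/16 − 0.04688 = 0.01562, so n_i ≈ 8.00.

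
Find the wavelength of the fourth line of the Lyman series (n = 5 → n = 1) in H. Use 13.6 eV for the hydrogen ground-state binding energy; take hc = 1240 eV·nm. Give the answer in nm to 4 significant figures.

94.98 nm

The Lyman series terminates on n_f = 1; the fourth line has n_i = 1+4 = 5.
ΔE = 13.60 × (1/1² − 1/5²) = 13.06 eV.
λ = 1240 / 13.06 = 94.98 nm.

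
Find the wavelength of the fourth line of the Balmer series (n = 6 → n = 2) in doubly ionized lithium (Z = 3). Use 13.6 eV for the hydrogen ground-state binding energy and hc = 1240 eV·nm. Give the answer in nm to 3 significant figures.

The Balmer series terminates on n_f = 2; the fourth line has n_i = 2+4 = 6.
ΔE = 122.4 × (1/2² − 1/6²) = 27.20 eV.
λ = 1240 / 27.20 = 45.6 nm.

45.6 nm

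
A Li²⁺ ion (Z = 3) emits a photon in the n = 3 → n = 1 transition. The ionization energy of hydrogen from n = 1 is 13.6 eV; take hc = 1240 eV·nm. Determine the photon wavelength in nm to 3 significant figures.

For Z = 3 the level energies scale as Z², so the effective Rydberg energy is 13.6 × 9 = 122.4 eV.
ΔE = 122.4 × (1/1² − 1/3²) = 122.4 × 0.8889 = 108.8 eV.
λ = hc/ΔE = 1240 / 108.8 = 11.4 nm.

11.4 nm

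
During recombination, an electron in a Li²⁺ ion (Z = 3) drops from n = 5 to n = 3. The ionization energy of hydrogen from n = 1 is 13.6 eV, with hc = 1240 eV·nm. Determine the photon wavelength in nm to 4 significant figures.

142.5 nm

For Z = 3 the level energies scale as Z², so the effective Rydberg energy is 13.6 × 9 = 122.4 eV.
ΔE = 122.4 × (1/3² − 1/5²) = 122.4 × 0.07111 = 8.704 eV.
λ = hc/ΔE = 1240 / 8.704 = 142.5 nm.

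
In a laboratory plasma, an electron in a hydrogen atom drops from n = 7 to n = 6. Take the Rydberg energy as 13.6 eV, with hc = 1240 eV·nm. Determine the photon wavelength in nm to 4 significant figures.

12370 nm

ΔE = 13.60 × (1/6² − 1/7²) = 13.60 × 0.007370 = 0.1002 eV.
λ = hc/ΔE = 1240 / 0.1002 = 12370 nm.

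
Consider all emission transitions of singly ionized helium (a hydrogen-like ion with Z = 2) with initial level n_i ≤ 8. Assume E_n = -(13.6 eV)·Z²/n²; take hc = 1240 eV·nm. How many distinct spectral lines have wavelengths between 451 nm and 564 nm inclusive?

Enumerate all n_i → n_f pairs with 1 ≤ n_f < n_i ≤ 8 and compute λ = 1240 / [13.6·4·(1/n_f² − 1/n_i²)].
Lines falling in [451, 564] nm: 4→3 (468.9 nm), 8→4 (486.3 nm), 7→4 (541.5 nm).

3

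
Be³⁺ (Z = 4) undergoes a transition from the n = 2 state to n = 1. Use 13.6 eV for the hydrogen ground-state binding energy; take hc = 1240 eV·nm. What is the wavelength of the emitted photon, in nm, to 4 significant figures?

For Z = 4 the level energies scale as Z², so the effective Rydberg energy is 13.6 × 16 = 217.6 eV.
ΔE = 217.6 × (1/1² − 1/2²) = 217.6 × 0.7500 = 163.2 eV.
λ = hc/ΔE = 1240 / 163.2 = 7.598 nm.

7.598 nm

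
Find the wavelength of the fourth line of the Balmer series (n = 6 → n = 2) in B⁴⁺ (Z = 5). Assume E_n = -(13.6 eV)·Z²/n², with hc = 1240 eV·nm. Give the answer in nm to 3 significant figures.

The Balmer series terminates on n_f = 2; the fourth line has n_i = 2+4 = 6.
ΔE = 340.0 × (1/2² − 1/6²) = 75.56 eV.
λ = 1240 / 75.56 = 16.4 nm.

16.4 nm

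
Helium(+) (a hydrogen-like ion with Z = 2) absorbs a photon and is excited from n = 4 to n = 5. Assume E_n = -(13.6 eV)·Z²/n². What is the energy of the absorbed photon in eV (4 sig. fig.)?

The Bohr energies scale as Z², so for Z = 2: E_n = −54.40/n² eV.
E_5 = −54.40/25 = −2.176 eV and E_4 = −54.40/16 = −3.400 eV.
The photon energy is |E_5 − E_4| = 1.224 eV.

1.224 eV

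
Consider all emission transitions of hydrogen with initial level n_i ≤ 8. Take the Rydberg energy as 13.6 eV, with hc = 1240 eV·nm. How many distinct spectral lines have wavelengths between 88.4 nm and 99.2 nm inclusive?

5

Enumerate all n_i → n_f pairs with 1 ≤ n_f < n_i ≤ 8 and compute λ = 1240 / [13.6·1·(1/n_f² − 1/n_i²)].
Lines falling in [88.4, 99.2] nm: 8→1 (92.62 nm), 7→1 (93.08 nm), 6→1 (93.78 nm), 5→1 (94.98 nm), 4→1 (97.25 nm).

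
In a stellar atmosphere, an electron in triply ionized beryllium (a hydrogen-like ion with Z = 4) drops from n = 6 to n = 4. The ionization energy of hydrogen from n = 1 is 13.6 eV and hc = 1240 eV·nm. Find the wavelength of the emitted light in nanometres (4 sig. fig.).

164.1 nm

For Z = 4 the level energies scale as Z², so the effective Rydberg energy is 13.6 × 16 = 217.6 eV.
ΔE = 217.6 × (1/4² − 1/6²) = 217.6 × 0.03472 = 7.556 eV.
λ = hc/ΔE = 1240 / 7.556 = 164.1 nm.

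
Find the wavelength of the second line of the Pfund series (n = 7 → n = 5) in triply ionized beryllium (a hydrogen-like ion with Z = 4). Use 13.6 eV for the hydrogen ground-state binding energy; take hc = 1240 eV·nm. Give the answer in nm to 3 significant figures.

291 nm

The Pfund series terminates on n_f = 5; the second line has n_i = 5+2 = 7.
ΔE = 217.6 × (1/5² − 1/7²) = 4.263 eV.
λ = 1240 / 4.263 = 291 nm.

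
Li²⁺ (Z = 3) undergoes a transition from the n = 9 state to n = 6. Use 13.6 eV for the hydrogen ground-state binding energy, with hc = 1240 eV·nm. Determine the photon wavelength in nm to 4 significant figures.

656.5 nm

For Z = 3 the level energies scale as Z², so the effective Rydberg energy is 13.6 × 9 = 122.4 eV.
ΔE = 122.4 × (1/6² − 1/9²) = 122.4 × 0.01543 = 1.889 eV.
λ = hc/ΔE = 1240 / 1.889 = 656.5 nm.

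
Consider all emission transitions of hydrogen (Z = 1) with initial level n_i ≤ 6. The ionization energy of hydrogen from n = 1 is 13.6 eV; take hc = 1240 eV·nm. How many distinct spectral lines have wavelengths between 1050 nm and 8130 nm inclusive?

6

Enumerate all n_i → n_f pairs with 1 ≤ n_f < n_i ≤ 6 and compute λ = 1240 / [13.6·1·(1/n_f² − 1/n_i²)].
Lines falling in [1050, 8130] nm: 6→3 (1094 nm), 5→3 (1282 nm), 4→3 (1876 nm), 6→4 (2626 nm), 5→4 (4052 nm), 6→5 (7460 nm).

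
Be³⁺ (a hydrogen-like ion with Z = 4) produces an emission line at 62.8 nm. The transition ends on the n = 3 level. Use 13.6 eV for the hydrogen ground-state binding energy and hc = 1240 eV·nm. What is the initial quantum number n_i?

The photon energy is ΔE = hc/λ = 1240 / 62.8 = 19.75 eV.
With Z = 4, ΔE = 217.6 × (1/n_f² − 1/n_i²), so 1/n_f² − 1/n_i² = 0.09074.
With n_f = 3: 1/n_i² = 1/9 − 0.09074 = 0.02037, so n_i ≈ 7.01.

n_i = 7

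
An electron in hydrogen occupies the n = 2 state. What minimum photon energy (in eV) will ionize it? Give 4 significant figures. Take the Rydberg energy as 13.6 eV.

3.400 eV

E_2 = −13.60/4 = −3.400 eV, so ionization (to E = 0) requires 3.400 eV.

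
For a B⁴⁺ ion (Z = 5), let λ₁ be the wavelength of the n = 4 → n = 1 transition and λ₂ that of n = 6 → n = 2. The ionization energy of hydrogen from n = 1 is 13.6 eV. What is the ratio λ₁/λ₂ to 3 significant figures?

0.237

λ ∝ 1/ΔE ∝ 1/(1/n_f² − 1/n_i²), and the Z² and hc factors cancel in the ratio.
λ₁/λ₂ = (1/2² − 1/6²)/(1/1² − 1/4²) = 0.2222/0.9375 = 0.237.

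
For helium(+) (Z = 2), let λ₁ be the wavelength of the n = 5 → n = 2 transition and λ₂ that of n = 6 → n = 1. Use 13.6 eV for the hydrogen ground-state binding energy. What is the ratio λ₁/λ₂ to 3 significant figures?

λ ∝ 1/ΔE ∝ 1/(1/n_f² − 1/n_i²), and the Z² and hc factors cancel in the ratio.
λ₁/λ₂ = (1/1² − 1/6²)/(1/2² − 1/5²) = 0.9722/0.2100 = 4.63.

4.63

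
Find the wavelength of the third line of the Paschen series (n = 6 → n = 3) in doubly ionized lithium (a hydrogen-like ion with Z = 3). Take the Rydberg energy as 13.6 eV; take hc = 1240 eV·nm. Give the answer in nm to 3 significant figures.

122 nm

The Paschen series terminates on n_f = 3; the third line has n_i = 3+3 = 6.
ΔE = 122.4 × (1/3² − 1/6²) = 10.20 eV.
λ = 1240 / 10.20 = 122 nm.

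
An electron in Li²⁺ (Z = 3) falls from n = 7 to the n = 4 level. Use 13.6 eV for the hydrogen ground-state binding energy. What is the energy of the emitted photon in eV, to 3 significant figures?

5.15 eV

The Bohr energies scale as Z², so for Z = 3: E_n = −122.4/n² eV.
E_7 = −122.4/49 = −2.498 eV and E_4 = −122.4/16 = −7.650 eV.
The photon energy is |E_7 − E_4| = 5.15 eV.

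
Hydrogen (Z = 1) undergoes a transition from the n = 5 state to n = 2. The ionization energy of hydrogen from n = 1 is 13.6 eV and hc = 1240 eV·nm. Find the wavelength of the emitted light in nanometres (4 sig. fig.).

434.2 nm

ΔE = 13.60 × (1/2² − 1/5²) = 13.60 × 0.2100 = 2.856 eV.
λ = hc/ΔE = 1240 / 2.856 = 434.2 nm.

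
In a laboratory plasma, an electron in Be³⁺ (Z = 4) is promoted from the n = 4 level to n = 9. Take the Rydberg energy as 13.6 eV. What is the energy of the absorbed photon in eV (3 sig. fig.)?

The Bohr energies scale as Z², so for Z = 4: E_n = −217.6/n² eV.
E_9 = −217.6/81 = −2.686 eV and E_4 = −217.6/16 = −13.60 eV.
The photon energy is |E_9 − E_4| = 10.9 eV.

10.9 eV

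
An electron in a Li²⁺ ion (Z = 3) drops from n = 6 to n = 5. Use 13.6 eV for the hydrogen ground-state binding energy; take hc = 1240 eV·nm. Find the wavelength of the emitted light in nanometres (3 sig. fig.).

For Z = 3 the level energies scale as Z², so the effective Rydberg energy is 13.6 × 9 = 122.4 eV.
ΔE = 122.4 × (1/5² − 1/6²) = 122.4 × 0.01222 = 1.496 eV.
λ = hc/ΔE = 1240 / 1.496 = 829 nm.

829 nm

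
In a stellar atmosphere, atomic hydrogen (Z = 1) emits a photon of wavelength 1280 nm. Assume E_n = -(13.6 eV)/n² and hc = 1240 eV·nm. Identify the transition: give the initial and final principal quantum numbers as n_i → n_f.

n_i = 5, n_f = 3

The photon energy is ΔE = hc/λ = 1240 / 1280 = 0.9688 eV.
With Z = 1, ΔE = 13.60 × (1/n_f² − 1/n_i²), so 1/n_f² − 1/n_i² = 0.07123.
Trying n_f = 3 gives 1/n_i² = 0.03988, i.e. n_i ≈ 5; this pair matches.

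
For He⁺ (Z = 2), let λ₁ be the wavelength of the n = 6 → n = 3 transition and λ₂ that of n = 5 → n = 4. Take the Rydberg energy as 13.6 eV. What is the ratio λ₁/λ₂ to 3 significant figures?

0.270

λ ∝ 1/ΔE ∝ 1/(1/n_f² − 1/n_i²), and the Z² and hc factors cancel in the ratio.
λ₁/λ₂ = (1/4² − 1/5²)/(1/3² − 1/6²) = 0.02250/0.08333 = 0.270.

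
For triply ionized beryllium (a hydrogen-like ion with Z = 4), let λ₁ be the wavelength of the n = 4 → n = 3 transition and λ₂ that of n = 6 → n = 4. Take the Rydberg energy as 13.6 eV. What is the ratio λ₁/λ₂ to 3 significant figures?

0.714

λ ∝ 1/ΔE ∝ 1/(1/n_f² − 1/n_i²), and the Z² and hc factors cancel in the ratio.
λ₁/λ₂ = (1/4² − 1/6²)/(1/3² − 1/4²) = 0.03472/0.04861 = 0.714.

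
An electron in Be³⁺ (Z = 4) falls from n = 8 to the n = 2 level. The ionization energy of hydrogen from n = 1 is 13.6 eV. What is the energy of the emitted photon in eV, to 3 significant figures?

51.0 eV

The Bohr energies scale as Z², so for Z = 4: E_n = −217.6/n² eV.
E_8 = −217.6/64 = −3.400 eV and E_2 = −217.6/4 = −54.40 eV.
The photon energy is |E_8 − E_2| = 51.0 eV.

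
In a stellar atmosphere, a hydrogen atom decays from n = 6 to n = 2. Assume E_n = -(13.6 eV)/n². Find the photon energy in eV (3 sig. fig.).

E_6 = −13.60/36 = −0.3778 eV and E_2 = −13.60/4 = −3.400 eV.
The photon energy is |E_6 − E_2| = 3.02 eV.

3.02 eV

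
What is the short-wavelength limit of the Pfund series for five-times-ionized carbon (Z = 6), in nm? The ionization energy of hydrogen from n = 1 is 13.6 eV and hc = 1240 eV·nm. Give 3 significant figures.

63.3 nm

The Pfund series has lower level n_f = 5; the series limit corresponds to n_i → ∞.
ΔE_max = 13.6 × 36 / 5² = 19.58 eV.
λ_min = 1240 / 19.58 = 63.3 nm.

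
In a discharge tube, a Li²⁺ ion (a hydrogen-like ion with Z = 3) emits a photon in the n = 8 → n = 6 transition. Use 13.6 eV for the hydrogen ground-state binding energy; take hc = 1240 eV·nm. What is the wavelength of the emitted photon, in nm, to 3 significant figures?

834 nm

For Z = 3 the level energies scale as Z², so the effective Rydberg energy is 13.6 × 9 = 122.4 eV.
ΔE = 122.4 × (1/6² − 1/8²) = 122.4 × 0.01215 = 1.488 eV.
λ = hc/ΔE = 1240 / 1.488 = 834 nm.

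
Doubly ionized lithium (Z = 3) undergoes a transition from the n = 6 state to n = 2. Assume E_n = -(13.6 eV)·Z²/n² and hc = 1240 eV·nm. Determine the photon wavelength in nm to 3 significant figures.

For Z = 3 the level energies scale as Z², so the effective Rydberg energy is 13.6 × 9 = 122.4 eV.
ΔE = 122.4 × (1/2² − 1/6²) = 122.4 × 0.2222 = 27.20 eV.
λ = hc/ΔE = 1240 / 27.20 = 45.6 nm.

45.6 nm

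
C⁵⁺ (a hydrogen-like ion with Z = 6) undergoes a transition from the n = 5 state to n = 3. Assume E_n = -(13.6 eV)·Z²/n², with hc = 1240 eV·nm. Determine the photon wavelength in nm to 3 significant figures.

35.6 nm

For Z = 6 the level energies scale as Z², so the effective Rydberg energy is 13.6 × 36 = 489.6 eV.
ΔE = 489.6 × (1/3² − 1/5²) = 489.6 × 0.07111 = 34.82 eV.
λ = hc/ΔE = 1240 / 34.82 = 35.6 nm.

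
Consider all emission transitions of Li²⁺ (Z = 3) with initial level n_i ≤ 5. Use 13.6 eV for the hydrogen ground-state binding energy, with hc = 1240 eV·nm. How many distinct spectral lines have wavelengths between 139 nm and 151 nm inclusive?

Enumerate all n_i → n_f pairs with 1 ≤ n_f < n_i ≤ 5 and compute λ = 1240 / [13.6·9·(1/n_f² − 1/n_i²)].
Lines falling in [139, 151] nm: 5→3 (142.5 nm).

1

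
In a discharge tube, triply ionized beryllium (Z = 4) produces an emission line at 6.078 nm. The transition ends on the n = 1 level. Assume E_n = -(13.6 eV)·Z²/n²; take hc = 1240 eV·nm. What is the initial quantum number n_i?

n_i = 4

The photon energy is ΔE = hc/λ = 1240 / 6.078 = 204.0 eV.
With Z = 4, ΔE = 217.6 × (1/n_f² − 1/n_i²), so 1/n_f² − 1/n_i² = 0.9376.
With n_f = 1: 1/n_i² = 1/1 − 0.9376 = 0.06243, so n_i ≈ 4.00.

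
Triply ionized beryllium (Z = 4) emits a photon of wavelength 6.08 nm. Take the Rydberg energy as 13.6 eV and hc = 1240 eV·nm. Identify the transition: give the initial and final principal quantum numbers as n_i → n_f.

The photon energy is ΔE = hc/λ = 1240 / 6.08 = 203.9 eV.
With Z = 4, ΔE = 217.6 × (1/n_f² − 1/n_i²), so 1/n_f² − 1/n_i² = 0.9373.
Trying n_f = 1 gives 1/n_i² = 0.06274, i.e. n_i ≈ 4; this pair matches.

n_i = 4, n_f = 1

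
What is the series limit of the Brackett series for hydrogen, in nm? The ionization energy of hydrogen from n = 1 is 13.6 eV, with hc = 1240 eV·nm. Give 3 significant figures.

The Brackett series has lower level n_f = 4; the series limit corresponds to n_i → ∞.
ΔE_max = 13.6 × 1 / 4² = 0.8500 eV.
λ_min = 1240 / 0.8500 = 1460 nm.

1460 nm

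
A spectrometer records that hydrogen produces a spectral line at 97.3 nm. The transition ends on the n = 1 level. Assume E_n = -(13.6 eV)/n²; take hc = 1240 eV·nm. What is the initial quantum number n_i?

The photon energy is ΔE = hc/λ = 1240 / 97.3 = 12.74 eV.
With Z = 1, ΔE = 13.60 × (1/n_f² − 1/n_i²), so 1/n_f² − 1/n_i² = 0.9371.
With n_f = 1: 1/n_i² = 1/1 − 0.9371 = 0.06293, so n_i ≈ 3.99.

n_i = 4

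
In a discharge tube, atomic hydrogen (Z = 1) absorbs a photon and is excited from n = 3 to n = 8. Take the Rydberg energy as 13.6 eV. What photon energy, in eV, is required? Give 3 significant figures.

E_8 = −13.60/64 = −0.2125 eV and E_3 = −13.60/9 = −1.511 eV.
The photon energy is |E_8 − E_3| = 1.30 eV.

1.30 eV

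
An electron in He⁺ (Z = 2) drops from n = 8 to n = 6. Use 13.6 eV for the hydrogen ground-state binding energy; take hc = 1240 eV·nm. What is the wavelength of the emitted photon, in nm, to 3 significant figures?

For Z = 2 the level energies scale as Z², so the effective Rydberg energy is 13.6 × 4 = 54.40 eV.
ΔE = 54.40 × (1/6² − 1/8²) = 54.40 × 0.01215 = 0.6611 eV.
λ = hc/ΔE = 1240 / 0.6611 = 1880 nm.

1880 nm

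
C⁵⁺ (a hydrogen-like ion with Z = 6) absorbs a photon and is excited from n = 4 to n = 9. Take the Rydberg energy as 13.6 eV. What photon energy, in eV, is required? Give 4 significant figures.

The Bohr energies scale as Z², so for Z = 6: E_n = −489.6/n² eV.
E_9 = −489.6/81 = −6.044 eV and E_4 = −489.6/16 = −30.60 eV.
The photon energy is |E_9 − E_4| = 24.56 eV.

24.56 eV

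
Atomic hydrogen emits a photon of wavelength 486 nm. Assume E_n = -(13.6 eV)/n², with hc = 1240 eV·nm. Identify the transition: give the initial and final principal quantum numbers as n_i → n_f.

The photon energy is ΔE = hc/λ = 1240 / 486 = 2.551 eV.
With Z = 1, ΔE = 13.60 × (1/n_f² − 1/n_i²), so 1/n_f² − 1/n_i² = 0.1876.
Trying n_f = 2 gives 1/n_i² = 0.06239, i.e. n_i ≈ 4; this pair matches.

n_i = 4, n_f = 2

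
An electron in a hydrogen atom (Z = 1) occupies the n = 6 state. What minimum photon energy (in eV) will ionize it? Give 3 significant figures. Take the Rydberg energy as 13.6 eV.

E_6 = −13.60/36 = −0.378 eV, so ionization (to E = 0) requires 0.378 eV.

0.378 eV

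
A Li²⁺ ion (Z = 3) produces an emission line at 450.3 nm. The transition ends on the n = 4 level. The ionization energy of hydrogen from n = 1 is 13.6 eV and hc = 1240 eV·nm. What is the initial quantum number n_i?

n_i = 5

The photon energy is ΔE = hc/λ = 1240 / 450.3 = 2.754 eV.
With Z = 3, ΔE = 122.4 × (1/n_f² − 1/n_i²), so 1/n_f² − 1/n_i² = 0.02250.
With n_f = 4: 1/n_i² = 1/16 − 0.02250 = 0.04000, so n_i ≈ 5.00.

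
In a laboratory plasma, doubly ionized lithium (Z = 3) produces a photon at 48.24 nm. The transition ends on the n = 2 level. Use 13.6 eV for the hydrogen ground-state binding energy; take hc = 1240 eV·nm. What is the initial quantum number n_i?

The photon energy is ΔE = hc/λ = 1240 / 48.24 = 25.70 eV.
With Z = 3, ΔE = 122.4 × (1/n_f² − 1/n_i²), so 1/n_f² − 1/n_i² = 0.2100.
With n_f = 2: 1/n_i² = 1/4 − 0.2100 = 0.03999, so n_i ≈ 5.00.

n_i = 5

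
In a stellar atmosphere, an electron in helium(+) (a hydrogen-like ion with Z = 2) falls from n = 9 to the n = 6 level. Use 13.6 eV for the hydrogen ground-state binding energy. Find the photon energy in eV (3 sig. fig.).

The Bohr energies scale as Z², so for Z = 2: E_n = −54.40/n² eV.
E_9 = −54.40/81 = −0.6716 eV and E_6 = −54.40/36 = −1.511 eV.
The photon energy is |E_9 − E_6| = 0.840 eV.

0.840 eV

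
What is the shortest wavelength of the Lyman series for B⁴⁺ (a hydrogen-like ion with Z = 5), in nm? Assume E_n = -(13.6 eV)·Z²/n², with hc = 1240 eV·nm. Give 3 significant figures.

The Lyman series has lower level n_f = 1; the series limit corresponds to n_i → ∞.
ΔE_max = 13.6 × 25 / 1² = 340.0 eV.
λ_min = 1240 / 340.0 = 3.65 nm.

3.65 nm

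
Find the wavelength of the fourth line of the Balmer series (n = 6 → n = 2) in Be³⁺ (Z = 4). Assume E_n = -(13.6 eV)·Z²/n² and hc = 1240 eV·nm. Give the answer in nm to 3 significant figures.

The Balmer series terminates on n_f = 2; the fourth line has n_i = 2+4 = 6.
ΔE = 217.6 × (1/2² − 1/6²) = 48.36 eV.
λ = 1240 / 48.36 = 25.6 nm.

25.6 nm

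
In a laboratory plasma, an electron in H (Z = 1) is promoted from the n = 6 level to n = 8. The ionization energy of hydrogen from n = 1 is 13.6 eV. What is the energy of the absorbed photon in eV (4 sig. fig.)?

0.1653 eV

E_8 = −13.60/64 = −0.2125 eV and E_6 = −13.60/36 = −0.3778 eV.
The photon energy is |E_8 − E_6| = 0.1653 eV.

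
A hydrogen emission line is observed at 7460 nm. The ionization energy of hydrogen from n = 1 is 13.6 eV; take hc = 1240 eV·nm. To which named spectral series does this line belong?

ΔE = 1240/7460 = 0.1662 eV.
This matches 13.6 × (1/5² − 1/6²), so n_f = 5: the Pfund series.

Pfund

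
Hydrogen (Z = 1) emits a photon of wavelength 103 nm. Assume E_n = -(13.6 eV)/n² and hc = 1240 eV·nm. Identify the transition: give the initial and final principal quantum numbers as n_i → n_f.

The photon energy is ΔE = hc/λ = 1240 / 103 = 12.04 eV.
With Z = 1, ΔE = 13.60 × (1/n_f² − 1/n_i²), so 1/n_f² − 1/n_i² = 0.8852.
Trying n_f = 1 gives 1/n_i² = 0.1148, i.e. n_i ≈ 3; this pair matches.

n_i = 3, n_f = 1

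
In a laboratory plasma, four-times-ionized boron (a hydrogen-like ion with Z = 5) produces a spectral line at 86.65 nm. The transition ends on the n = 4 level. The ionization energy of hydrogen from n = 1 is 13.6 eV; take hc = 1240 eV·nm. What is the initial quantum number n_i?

The photon energy is ΔE = hc/λ = 1240 / 86.65 = 14.31 eV.
With Z = 5, ΔE = 340.0 × (1/n_f² − 1/n_i²), so 1/n_f² − 1/n_i² = 0.04209.
With n_f = 4: 1/n_i² = 1/16 − 0.04209 = 0.02041, so n_i ≈ 7.00.

n_i = 7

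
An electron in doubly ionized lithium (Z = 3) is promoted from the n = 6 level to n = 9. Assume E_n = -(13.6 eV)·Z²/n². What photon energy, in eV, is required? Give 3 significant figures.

The Bohr energies scale as Z², so for Z = 3: E_n = −122.4/n² eV.
E_9 = −122.4/81 = −1.511 eV and E_6 = −122.4/36 = −3.400 eV.
The photon energy is |E_9 − E_6| = 1.89 eV.

1.89 eV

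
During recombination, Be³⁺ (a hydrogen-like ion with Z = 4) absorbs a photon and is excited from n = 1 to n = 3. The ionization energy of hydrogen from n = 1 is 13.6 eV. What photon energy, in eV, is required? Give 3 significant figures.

193 eV

The Bohr energies scale as Z², so for Z = 4: E_n = −217.6/n² eV.
E_3 = −217.6/9 = −24.18 eV and E_1 = −217.6/1 = −217.6 eV.
The photon energy is |E_3 − E_1| = 193 eV.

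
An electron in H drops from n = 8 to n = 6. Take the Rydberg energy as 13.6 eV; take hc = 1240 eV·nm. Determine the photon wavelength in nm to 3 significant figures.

7500 nm

ΔE = 13.60 × (1/6² − 1/8²) = 13.60 × 0.01215 = 0.1653 eV.
λ = hc/ΔE = 1240 / 0.1653 = 7500 nm.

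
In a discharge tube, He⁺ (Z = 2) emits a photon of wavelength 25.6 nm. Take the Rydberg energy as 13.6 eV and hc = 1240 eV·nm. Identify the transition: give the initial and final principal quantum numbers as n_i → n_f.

The photon energy is ΔE = hc/λ = 1240 / 25.6 = 48.44 eV.
With Z = 2, ΔE = 54.40 × (1/n_f² − 1/n_i²), so 1/n_f² − 1/n_i² = 0.8904.
Trying n_f = 1 gives 1/n_i² = 0.1096, i.e. n_i ≈ 3; this pair matches.

n_i = 3, n_f = 1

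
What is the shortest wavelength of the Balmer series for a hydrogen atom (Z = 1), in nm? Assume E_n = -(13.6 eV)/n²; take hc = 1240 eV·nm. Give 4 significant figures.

364.7 nm

The Balmer series has lower level n_f = 2; the series limit corresponds to n_i → ∞.
ΔE_max = 13.6 × 1 / 2² = 3.400 eV.
λ_min = 1240 / 3.400 = 364.7 nm.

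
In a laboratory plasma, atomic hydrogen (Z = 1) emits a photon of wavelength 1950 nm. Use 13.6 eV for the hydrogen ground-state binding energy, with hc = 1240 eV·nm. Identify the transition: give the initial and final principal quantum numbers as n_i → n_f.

n_i = 8, n_f = 4

The photon energy is ΔE = hc/λ = 1240 / 1950 = 0.6359 eV.
With Z = 1, ΔE = 13.60 × (1/n_f² − 1/n_i²), so 1/n_f² − 1/n_i² = 0.04676.
Trying n_f = 4 gives 1/n_i² = 0.01574, i.e. n_i ≈ 8; this pair matches.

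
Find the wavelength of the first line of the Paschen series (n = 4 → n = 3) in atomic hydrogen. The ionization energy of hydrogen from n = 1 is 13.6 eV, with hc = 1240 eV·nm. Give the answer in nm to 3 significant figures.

The Paschen series terminates on n_f = 3; the first line has n_i = 3+1 = 4.
ΔE = 13.60 × (1/3² − 1/4²) = 0.6611 eV.
λ = 1240 / 0.6611 = 1880 nm.

1880 nm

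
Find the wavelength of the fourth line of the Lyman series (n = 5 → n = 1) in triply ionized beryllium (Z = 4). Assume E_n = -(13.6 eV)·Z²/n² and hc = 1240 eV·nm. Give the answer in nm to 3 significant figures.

5.94 nm

The Lyman series terminates on n_f = 1; the fourth line has n_i = 1+4 = 5.
ΔE = 217.6 × (1/1² − 1/5²) = 208.9 eV.
λ = 1240 / 208.9 = 5.94 nm.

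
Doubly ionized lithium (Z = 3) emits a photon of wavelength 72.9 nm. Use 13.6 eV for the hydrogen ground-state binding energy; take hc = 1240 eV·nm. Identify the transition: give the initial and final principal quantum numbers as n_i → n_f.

n_i = 3, n_f = 2

The photon energy is ΔE = hc/λ = 1240 / 72.9 = 17.01 eV.
With Z = 3, ΔE = 122.4 × (1/n_f² − 1/n_i²), so 1/n_f² − 1/n_i² = 0.1390.
Trying n_f = 2 gives 1/n_i² = 0.1110, i.e. n_i ≈ 3; this pair matches.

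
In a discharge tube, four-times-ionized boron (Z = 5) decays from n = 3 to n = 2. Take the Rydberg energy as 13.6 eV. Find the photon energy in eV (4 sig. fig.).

47.22 eV

The Bohr energies scale as Z², so for Z = 5: E_n = −340.0/n² eV.
E_3 = −340.0/9 = −37.78 eV and E_2 = −340.0/4 = −85.00 eV.
The photon energy is |E_3 − E_2| = 47.22 eV.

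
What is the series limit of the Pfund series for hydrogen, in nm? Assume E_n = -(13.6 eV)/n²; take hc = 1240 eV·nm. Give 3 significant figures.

The Pfund series has lower level n_f = 5; the series limit corresponds to n_i → ∞.
ΔE_max = 13.6 × 1 / 5² = 0.5440 eV.
λ_min = 1240 / 0.5440 = 2280 nm.

2280 nm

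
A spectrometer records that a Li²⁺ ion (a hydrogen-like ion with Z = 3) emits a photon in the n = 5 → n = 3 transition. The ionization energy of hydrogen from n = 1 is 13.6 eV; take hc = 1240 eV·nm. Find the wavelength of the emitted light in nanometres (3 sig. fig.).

142 nm

For Z = 3 the level energies scale as Z², so the effective Rydberg energy is 13.6 × 9 = 122.4 eV.
ΔE = 122.4 × (1/3² − 1/5²) = 122.4 × 0.07111 = 8.704 eV.
λ = hc/ΔE = 1240 / 8.704 = 142 nm.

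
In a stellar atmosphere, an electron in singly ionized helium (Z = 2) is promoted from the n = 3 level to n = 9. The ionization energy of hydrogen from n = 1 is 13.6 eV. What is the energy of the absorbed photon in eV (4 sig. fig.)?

5.373 eV

The Bohr energies scale as Z², so for Z = 2: E_n = −54.40/n² eV.
E_9 = −54.40/81 = −0.6716 eV and E_3 = −54.40/9 = −6.044 eV.
The photon energy is |E_9 − E_3| = 5.373 eV.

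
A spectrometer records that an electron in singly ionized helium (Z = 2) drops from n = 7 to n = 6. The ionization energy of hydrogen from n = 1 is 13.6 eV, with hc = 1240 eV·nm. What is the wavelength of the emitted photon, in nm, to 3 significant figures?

For Z = 2 the level energies scale as Z², so the effective Rydberg energy is 13.6 × 4 = 54.40 eV.
ΔE = 54.40 × (1/6² − 1/7²) = 54.40 × 0.007370 = 0.4009 eV.
λ = hc/ΔE = 1240 / 0.4009 = 3090 nm.

3090 nm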